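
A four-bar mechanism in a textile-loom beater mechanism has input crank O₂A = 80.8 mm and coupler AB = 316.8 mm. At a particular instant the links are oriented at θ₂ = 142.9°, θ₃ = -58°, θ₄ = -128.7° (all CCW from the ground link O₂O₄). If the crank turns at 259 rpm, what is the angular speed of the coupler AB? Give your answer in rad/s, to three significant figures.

7.33

ω₂ = 27.12 rad/s (from 259 rpm).
Differentiating the loop-closure r₂e^{iθ₂}+r₃e^{iθ₃}=r₁+r₄e^{iθ₄} gives r₂ω₂e^{iθ₂}+r₃ω₃e^{iθ₃}=r₄ω₄e^{iθ₄}.
Eliminating the other unknown: ω₃ = r₂ω₂ sin(θ₄−θ₂) / [r₃ sin(θ₃−θ₄)].
Numerator sine = +0.99961; denominator sine = +0.94380.
Result = 0.0808·27.12·(+0.99961) / (0.3168·(+0.94380)) = +7.3266 rad/s; magnitude 7.3266 rad/s.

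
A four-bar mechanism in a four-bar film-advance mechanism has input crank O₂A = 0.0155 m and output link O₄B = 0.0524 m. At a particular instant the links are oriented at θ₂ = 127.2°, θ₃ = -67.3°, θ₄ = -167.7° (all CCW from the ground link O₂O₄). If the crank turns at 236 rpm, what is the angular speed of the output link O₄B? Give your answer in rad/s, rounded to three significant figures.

1.86

ω₂ = 24.71 rad/s (from 236 rpm).
Differentiating the loop-closure r₂e^{iθ₂}+r₃e^{iθ₃}=r₁+r₄e^{iθ₄} gives r₂ω₂e^{iθ₂}+r₃ω₃e^{iθ₃}=r₄ω₄e^{iθ₄}.
Eliminating the other unknown: ω₄ = r₂ω₂ sin(θ₂−θ₃) / [r₄ sin(θ₄−θ₃)].
Numerator sine = -0.25038; denominator sine = -0.98357.
Result = 0.0155·24.71·(-0.25038) / (0.0524·(-0.98357)) = +1.861 rad/s; magnitude 1.861 rad/s.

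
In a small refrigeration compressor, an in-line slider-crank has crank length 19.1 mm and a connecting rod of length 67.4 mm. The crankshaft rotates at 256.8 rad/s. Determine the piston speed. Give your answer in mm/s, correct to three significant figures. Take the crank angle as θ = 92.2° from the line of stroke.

ω = 256.8 rad/s
For an in-line slider-crank, x = r cosθ + √(L² − r² sin²θ), so v = −rω sinθ·[1 + r cosθ/√(L² − r² sin²θ)].
With r = 0.0191 m, L = 0.0674 m, θ = 92.2°: √(L² − r² sin²θ) = 0.064641 m.
v = −0.0191·256.8·0.99926·[1 + 0.0191·-0.03839/0.064641] = -4.8457 m/s.
|v| = 4.8457 m/s = 4845.7 mm/s.

4850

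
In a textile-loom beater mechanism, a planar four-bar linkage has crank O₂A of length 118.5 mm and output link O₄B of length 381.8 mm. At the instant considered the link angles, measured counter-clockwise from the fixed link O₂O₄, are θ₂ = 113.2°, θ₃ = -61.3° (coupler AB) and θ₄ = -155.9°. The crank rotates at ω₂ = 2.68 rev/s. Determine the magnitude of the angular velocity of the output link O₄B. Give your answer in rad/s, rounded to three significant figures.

ω₂ = 16.84 rad/s (from 2.68 rev/s).
Differentiating the loop-closure r₂e^{iθ₂}+r₃e^{iθ₃}=r₁+r₄e^{iθ₄} gives r₂ω₂e^{iθ₂}+r₃ω₃e^{iθ₃}=r₄ω₄e^{iθ₄}.
Eliminating the other unknown: ω₄ = r₂ω₂ sin(θ₂−θ₃) / [r₄ sin(θ₄−θ₃)].
Numerator sine = +0.09585; denominator sine = -0.99678.
Result = 0.1185·16.84·(+0.09585) / (0.3818·(-0.99678)) = -0.50254 rad/s; magnitude 0.50254 rad/s.

0.503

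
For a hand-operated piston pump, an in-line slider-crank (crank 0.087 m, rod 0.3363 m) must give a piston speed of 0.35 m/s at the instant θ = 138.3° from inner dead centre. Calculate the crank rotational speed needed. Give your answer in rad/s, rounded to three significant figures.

For an in-line slider-crank, |v_piston| = rω|sinθ|·[1 + r cosθ/√(L² − r² sin²θ)].
With r = 0.087 m, L = 0.3363 m, θ = 138.3°: the bracketed kinematic factor |dx/dθ| = 0.046527 m.
ω = v/|dx/dθ| = 0.35/0.046527 = 7.5225 rad/s.

7.52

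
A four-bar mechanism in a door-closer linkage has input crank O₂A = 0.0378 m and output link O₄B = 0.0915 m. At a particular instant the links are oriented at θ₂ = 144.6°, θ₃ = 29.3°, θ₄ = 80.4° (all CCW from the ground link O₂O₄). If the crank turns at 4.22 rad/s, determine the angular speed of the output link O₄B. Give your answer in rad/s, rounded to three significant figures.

ω₂ = 4.22 rad/s
Differentiating the loop-closure r₂e^{iθ₂}+r₃e^{iθ₃}=r₁+r₄e^{iθ₄} gives r₂ω₂e^{iθ₂}+r₃ω₃e^{iθ₃}=r₄ω₄e^{iθ₄}.
Eliminating the other unknown: ω₄ = r₂ω₂ sin(θ₂−θ₃) / [r₄ sin(θ₄−θ₃)].
Numerator sine = +0.90408; denominator sine = +0.77824.
Result = 0.0378·4.22·(+0.90408) / (0.0915·(+0.77824)) = +2.0252 rad/s; magnitude 2.0252 rad/s.

2.03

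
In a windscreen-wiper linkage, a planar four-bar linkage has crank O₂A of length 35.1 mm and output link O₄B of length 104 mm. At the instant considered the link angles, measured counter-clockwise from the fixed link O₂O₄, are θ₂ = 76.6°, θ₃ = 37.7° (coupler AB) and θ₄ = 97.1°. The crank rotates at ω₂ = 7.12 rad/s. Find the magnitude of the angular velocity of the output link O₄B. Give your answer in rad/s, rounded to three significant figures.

1.75

ω₂ = 7.12 rad/s
Differentiating the loop-closure r₂e^{iθ₂}+r₃e^{iθ₃}=r₁+r₄e^{iθ₄} gives r₂ω₂e^{iθ₂}+r₃ω₃e^{iθ₃}=r₄ω₄e^{iθ₄}.
Eliminating the other unknown: ω₄ = r₂ω₂ sin(θ₂−θ₃) / [r₄ sin(θ₄−θ₃)].
Numerator sine = +0.62796; denominator sine = +0.86074.
Result = 0.0351·7.12·(+0.62796) / (0.104·(+0.86074)) = +1.7531 rad/s; magnitude 1.7531 rad/s.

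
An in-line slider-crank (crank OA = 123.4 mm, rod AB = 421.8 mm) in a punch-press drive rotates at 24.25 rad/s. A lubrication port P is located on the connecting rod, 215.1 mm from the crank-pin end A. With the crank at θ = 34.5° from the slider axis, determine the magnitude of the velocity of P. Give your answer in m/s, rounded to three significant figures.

2.26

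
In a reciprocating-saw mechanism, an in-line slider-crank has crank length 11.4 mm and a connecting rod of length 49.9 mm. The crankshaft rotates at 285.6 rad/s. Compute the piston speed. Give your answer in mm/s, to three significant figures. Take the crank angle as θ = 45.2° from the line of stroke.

2690

ω = 285.6 rad/s
For an in-line slider-crank, x = r cosθ + √(L² − r² sin²θ), so v = −rω sinθ·[1 + r cosθ/√(L² − r² sin²θ)].
With r = 0.0114 m, L = 0.0499 m, θ = 45.2°: √(L² − r² sin²θ) = 0.04924 m.
v = −0.0114·285.6·0.70957·[1 + 0.0114·0.70463/0.04924] = -2.6871 m/s.
|v| = 2.6871 m/s = 2687.1 mm/s.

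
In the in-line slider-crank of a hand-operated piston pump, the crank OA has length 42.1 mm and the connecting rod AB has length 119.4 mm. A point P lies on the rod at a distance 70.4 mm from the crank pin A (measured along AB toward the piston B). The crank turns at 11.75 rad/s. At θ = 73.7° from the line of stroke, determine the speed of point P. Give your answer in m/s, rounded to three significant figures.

ω = 11.75 rad/s.  Crank-pin speed |V_A| = rω = 0.49467 m/s, perpendicular to OA.
Rod angle: sinφ = −(r/L) sinθ ⇒ φ = -19.781°; ω_rod = −rω cosθ/√(L²−r²sin²θ) = -1.2357 rad/s.
V_P = V_A + ω_rod × AP, with AP = 0.0704 m along the rod.
Components: V_Px = −rω sinθ − a·ω_rod·sinφ = -0.50423 m/s;  V_Py = rω cosθ + a·ω_rod·cosφ = +0.056977 m/s.
|V_P| = √(V_Px² + V_Py²) = 0.50744 m/s.

0.507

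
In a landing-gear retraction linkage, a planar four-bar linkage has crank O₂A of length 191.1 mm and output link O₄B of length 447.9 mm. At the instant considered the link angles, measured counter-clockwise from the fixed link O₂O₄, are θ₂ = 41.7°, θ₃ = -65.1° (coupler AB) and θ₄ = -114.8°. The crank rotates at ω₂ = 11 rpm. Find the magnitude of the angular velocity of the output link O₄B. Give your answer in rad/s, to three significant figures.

ω₂ = 1.152 rad/s (from 11 rpm).
Differentiating the loop-closure r₂e^{iθ₂}+r₃e^{iθ₃}=r₁+r₄e^{iθ₄} gives r₂ω₂e^{iθ₂}+r₃ω₃e^{iθ₃}=r₄ω₄e^{iθ₄}.
Eliminating the other unknown: ω₄ = r₂ω₂ sin(θ₂−θ₃) / [r₄ sin(θ₄−θ₃)].
Numerator sine = +0.95732; denominator sine = -0.76267.
Result = 0.1911·1.152·(+0.95732) / (0.4479·(-0.76267)) = -0.61691 rad/s; magnitude 0.61691 rad/s.

0.617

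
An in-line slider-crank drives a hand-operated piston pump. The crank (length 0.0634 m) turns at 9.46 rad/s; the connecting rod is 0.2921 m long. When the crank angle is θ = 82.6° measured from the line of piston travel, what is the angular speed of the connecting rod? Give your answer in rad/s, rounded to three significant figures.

ω = 9.46 rad/s
The rod makes angle φ with the slider axis where L sinφ = r sinθ; differentiating, L cosφ·φ̇ = r ω cosθ.
L cosφ = √(L² − r² sin²θ) = 0.28525 m.
|ω_rod| = r ω |cosθ| / √(L² − r² sin²θ) = 0.0634·9.46·0.12880/0.28525 = 0.2708 rad/s.

0.271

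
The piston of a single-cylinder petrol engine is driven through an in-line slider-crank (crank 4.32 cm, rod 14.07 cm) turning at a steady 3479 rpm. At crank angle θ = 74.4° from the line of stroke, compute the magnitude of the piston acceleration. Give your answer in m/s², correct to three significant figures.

ω = 2π·3479/60 = 364.3 rad/s
x(θ) = r cosθ + √(L² − r² sin²θ); with ω constant, a = ω²·d²x/dθ².
d²x/dθ² = −r cosθ − r²(cos2θ)/√u − r⁴ sin²2θ/(4u^{3/2}),  u = L² − r² sin²θ = 0.0180652 m².
Substituting r = 0.0432 m, L = 0.1407 m, θ = 74.4°: d²x/dθ² = +0.00016317 m.
a = ω²·d²x/dθ² = (364.3)²·(+0.00016317) = +21.657 m/s²;  |a| = 21.657 m/s².

21.7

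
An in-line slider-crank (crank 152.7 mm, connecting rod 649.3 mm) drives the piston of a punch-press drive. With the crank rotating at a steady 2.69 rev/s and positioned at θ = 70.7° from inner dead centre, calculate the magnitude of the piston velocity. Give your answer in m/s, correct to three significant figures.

2.63

ω = 2π·2.69 = 16.9 rad/s
For an in-line slider-crank, x = r cosθ + √(L² − r² sin²θ), so v = −rω sinθ·[1 + r cosθ/√(L² − r² sin²θ)].
With r = 0.1527 m, L = 0.6493 m, θ = 70.7°: √(L² − r² sin²θ) = 0.6331 m.
v = −0.1527·16.9·0.94380·[1 + 0.1527·0.33051/0.6331] = -2.63 m/s.
|v| = 2.63 m/s.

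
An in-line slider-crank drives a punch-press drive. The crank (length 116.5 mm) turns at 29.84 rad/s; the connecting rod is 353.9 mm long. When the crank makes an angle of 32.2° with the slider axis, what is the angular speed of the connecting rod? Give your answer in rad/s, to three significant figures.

ω = 29.84 rad/s
The rod makes angle φ with the slider axis where L sinφ = r sinθ; differentiating, L cosφ·φ̇ = r ω cosθ.
L cosφ = √(L² − r² sin²θ) = 0.34841 m.
|ω_rod| = r ω |cosθ| / √(L² − r² sin²θ) = 0.1165·29.84·0.84619/0.34841 = 8.4431 rad/s.

8.44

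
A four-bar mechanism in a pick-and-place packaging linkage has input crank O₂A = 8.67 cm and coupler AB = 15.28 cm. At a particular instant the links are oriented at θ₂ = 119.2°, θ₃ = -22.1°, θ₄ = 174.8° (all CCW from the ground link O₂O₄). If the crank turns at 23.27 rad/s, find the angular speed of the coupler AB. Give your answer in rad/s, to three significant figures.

ω₂ = 23.27 rad/s
Differentiating the loop-closure r₂e^{iθ₂}+r₃e^{iθ₃}=r₁+r₄e^{iθ₄} gives r₂ω₂e^{iθ₂}+r₃ω₃e^{iθ₃}=r₄ω₄e^{iθ₄}.
Eliminating the other unknown: ω₃ = r₂ω₂ sin(θ₄−θ₂) / [r₃ sin(θ₃−θ₄)].
Numerator sine = +0.82511; denominator sine = +0.29070.
Result = 0.0867·23.27·(+0.82511) / (0.1528·(+0.29070)) = +37.476 rad/s; magnitude 37.476 rad/s.

37.5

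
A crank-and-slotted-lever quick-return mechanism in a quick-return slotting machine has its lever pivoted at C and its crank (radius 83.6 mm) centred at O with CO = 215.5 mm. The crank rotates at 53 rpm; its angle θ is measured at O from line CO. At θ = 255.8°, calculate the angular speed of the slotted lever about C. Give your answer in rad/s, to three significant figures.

0.320

ω = 5.55 rad/s (from 53 rpm).
Crank pin A relative to C: A = (d + r cosθ, r sinθ); lever angle φ = atan2(r sinθ, d + r cosθ).
Differentiating tanφ: φ̇ = rω(d cosθ + r)/(d² + r² + 2dr cosθ).
d² + r² + 2dr cosθ = |CA|² = 0.0445904 m²;  d cosθ + r = +0.030736 m.
|ω_lever| = |0.0836·5.55·+0.030736| / 0.0445904 = 0.31983 rad/s.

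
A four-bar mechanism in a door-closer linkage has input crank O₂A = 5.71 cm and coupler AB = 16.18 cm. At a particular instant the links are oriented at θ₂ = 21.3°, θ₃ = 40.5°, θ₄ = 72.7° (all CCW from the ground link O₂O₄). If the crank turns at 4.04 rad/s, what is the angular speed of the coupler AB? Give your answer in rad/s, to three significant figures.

2.09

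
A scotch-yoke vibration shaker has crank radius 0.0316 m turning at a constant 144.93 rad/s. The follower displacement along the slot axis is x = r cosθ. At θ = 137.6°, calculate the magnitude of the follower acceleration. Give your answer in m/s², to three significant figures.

490

ω = 144.9 rad/s
x = r cosθ ⇒ ẍ = −rω² cosθ (ω constant).
|a| = rω²|cosθ| = 0.0316·(144.9)²·|cos 137.6°| = 490.15 m/s².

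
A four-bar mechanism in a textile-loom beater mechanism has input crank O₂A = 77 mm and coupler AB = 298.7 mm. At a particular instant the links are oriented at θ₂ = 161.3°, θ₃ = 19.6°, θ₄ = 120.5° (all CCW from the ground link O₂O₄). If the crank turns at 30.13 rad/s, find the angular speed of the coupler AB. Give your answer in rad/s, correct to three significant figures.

ω₂ = 30.13 rad/s
Differentiating the loop-closure r₂e^{iθ₂}+r₃e^{iθ₃}=r₁+r₄e^{iθ₄} gives r₂ω₂e^{iθ₂}+r₃ω₃e^{iθ₃}=r₄ω₄e^{iθ₄}.
Eliminating the other unknown: ω₃ = r₂ω₂ sin(θ₄−θ₂) / [r₃ sin(θ₃−θ₄)].
Numerator sine = -0.65342; denominator sine = -0.98196.
Result = 0.077·30.13·(-0.65342) / (0.2987·(-0.98196)) = +5.1684 rad/s; magnitude 5.1684 rad/s.

5.17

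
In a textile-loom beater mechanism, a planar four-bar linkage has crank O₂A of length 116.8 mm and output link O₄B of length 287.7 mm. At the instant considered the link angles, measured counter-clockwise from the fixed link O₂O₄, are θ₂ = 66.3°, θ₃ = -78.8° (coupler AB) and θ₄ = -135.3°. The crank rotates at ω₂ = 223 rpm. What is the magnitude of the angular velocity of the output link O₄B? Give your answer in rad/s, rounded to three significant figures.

ω₂ = 23.35 rad/s (from 223 rpm).
Differentiating the loop-closure r₂e^{iθ₂}+r₃e^{iθ₃}=r₁+r₄e^{iθ₄} gives r₂ω₂e^{iθ₂}+r₃ω₃e^{iθ₃}=r₄ω₄e^{iθ₄}.
Eliminating the other unknown: ω₄ = r₂ω₂ sin(θ₂−θ₃) / [r₄ sin(θ₄−θ₃)].
Numerator sine = +0.57215; denominator sine = -0.83389.
Result = 0.1168·23.35·(+0.57215) / (0.2877·(-0.83389)) = -6.5048 rad/s; magnitude 6.5048 rad/s.

6.50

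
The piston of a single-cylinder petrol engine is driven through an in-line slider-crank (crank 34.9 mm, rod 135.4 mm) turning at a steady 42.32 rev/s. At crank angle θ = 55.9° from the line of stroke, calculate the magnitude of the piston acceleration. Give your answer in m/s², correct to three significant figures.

1150

ω = 2π·42.3 = 265.9 rad/s
x(θ) = r cosθ + √(L² − r² sin²θ); with ω constant, a = ω²·d²x/dθ².
d²x/dθ² = −r cosθ − r²(cos2θ)/√u − r⁴ sin²2θ/(4u^{3/2}),  u = L² − r² sin²θ = 0.017498 m².
Substituting r = 0.0349 m, L = 0.1354 m, θ = 55.9°: d²x/dθ² = -0.016285 m.
a = ω²·d²x/dθ² = (265.9)²·(-0.016285) = -1151.4 m/s²;  |a| = 1151.4 m/s².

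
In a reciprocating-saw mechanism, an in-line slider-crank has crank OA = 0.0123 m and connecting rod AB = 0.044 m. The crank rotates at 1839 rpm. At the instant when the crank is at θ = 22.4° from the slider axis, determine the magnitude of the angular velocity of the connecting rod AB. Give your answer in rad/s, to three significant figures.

50.1

ω = 192.6 rad/s (converted from 1839 rpm).
The rod makes angle φ with the slider axis where L sinφ = r sinθ; differentiating, L cosφ·φ̇ = r ω cosθ.
L cosφ = √(L² − r² sin²θ) = 0.04375 m.
|ω_rod| = r ω |cosθ| / √(L² − r² sin²θ) = 0.0123·192.6·0.92455/0.04375 = 50.058 rad/s.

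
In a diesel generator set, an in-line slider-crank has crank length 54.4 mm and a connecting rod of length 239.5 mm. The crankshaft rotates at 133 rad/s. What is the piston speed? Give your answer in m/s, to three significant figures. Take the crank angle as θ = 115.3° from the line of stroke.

5.89

ω = 133 rad/s
For an in-line slider-crank, x = r cosθ + √(L² − r² sin²θ), so v = −rω sinθ·[1 + r cosθ/√(L² − r² sin²θ)].
With r = 0.0544 m, L = 0.2395 m, θ = 115.3°: √(L² − r² sin²θ) = 0.2344 m.
v = −0.0544·133·0.90408·[1 + 0.0544·-0.42736/0.2344] = -5.8924 m/s.
|v| = 5.8924 m/s.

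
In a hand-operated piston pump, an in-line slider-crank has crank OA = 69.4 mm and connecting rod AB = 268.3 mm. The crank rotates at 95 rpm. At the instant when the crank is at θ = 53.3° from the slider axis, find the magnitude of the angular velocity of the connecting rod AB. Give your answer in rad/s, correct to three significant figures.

ω = 9.948 rad/s (converted from 95 rpm).
The rod makes angle φ with the slider axis where L sinφ = r sinθ; differentiating, L cosφ·φ̇ = r ω cosθ.
L cosφ = √(L² − r² sin²θ) = 0.26247 m.
|ω_rod| = r ω |cosθ| / √(L² − r² sin²θ) = 0.0694·9.948·0.59763/0.26247 = 1.5721 rad/s.

1.57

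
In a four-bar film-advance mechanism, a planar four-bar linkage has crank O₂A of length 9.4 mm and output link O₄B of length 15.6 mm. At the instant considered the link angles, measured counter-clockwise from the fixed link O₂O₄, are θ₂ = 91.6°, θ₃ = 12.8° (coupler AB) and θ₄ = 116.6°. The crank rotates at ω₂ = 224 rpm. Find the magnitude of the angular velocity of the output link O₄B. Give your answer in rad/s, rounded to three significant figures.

14.3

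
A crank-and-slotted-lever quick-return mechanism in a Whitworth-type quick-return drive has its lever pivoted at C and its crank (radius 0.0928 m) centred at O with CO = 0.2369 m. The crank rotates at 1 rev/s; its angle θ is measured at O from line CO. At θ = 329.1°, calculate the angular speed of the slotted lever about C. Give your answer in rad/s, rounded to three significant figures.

1.68

ω = 6.283 rad/s (from 1 rev/s).
Crank pin A relative to C: A = (d + r cosθ, r sinθ); lever angle φ = atan2(r sinθ, d + r cosθ).
Differentiating tanφ: φ̇ = rω(d cosθ + r)/(d² + r² + 2dr cosθ).
d² + r² + 2dr cosθ = |CA|² = 0.102461 m²;  d cosθ + r = +0.29608 m.
|ω_lever| = |0.0928·6.283·+0.29608| / 0.102461 = 1.6849 rad/s.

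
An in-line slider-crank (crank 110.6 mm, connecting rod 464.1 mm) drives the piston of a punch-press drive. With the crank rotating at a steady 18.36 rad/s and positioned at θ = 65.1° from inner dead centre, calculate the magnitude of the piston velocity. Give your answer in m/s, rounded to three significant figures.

2.03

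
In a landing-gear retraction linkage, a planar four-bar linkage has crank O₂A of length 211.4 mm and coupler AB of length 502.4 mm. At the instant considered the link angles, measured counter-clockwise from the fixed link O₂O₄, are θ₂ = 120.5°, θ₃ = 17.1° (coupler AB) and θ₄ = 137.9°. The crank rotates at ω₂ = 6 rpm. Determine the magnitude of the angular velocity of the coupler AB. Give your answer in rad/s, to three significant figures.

0.0920

ω₂ = 0.6283 rad/s (from 6 rpm).
Differentiating the loop-closure r₂e^{iθ₂}+r₃e^{iθ₃}=r₁+r₄e^{iθ₄} gives r₂ω₂e^{iθ₂}+r₃ω₃e^{iθ₃}=r₄ω₄e^{iθ₄}.
Eliminating the other unknown: ω₃ = r₂ω₂ sin(θ₄−θ₂) / [r₃ sin(θ₃−θ₄)].
Numerator sine = +0.29904; denominator sine = -0.85896.
Result = 0.2114·0.6283·(+0.29904) / (0.5024·(-0.85896)) = -0.092043 rad/s; magnitude 0.092043 rad/s.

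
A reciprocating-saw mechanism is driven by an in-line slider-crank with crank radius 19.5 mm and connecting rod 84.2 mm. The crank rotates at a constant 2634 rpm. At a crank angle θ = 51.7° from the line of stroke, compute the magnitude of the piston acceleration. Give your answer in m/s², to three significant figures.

ω = 2π·2634/60 = 275.8 rad/s
x(θ) = r cosθ + √(L² − r² sin²θ); with ω constant, a = ω²·d²x/dθ².
d²x/dθ² = −r cosθ − r²(cos2θ)/√u − r⁴ sin²2θ/(4u^{3/2}),  u = L² − r² sin²θ = 0.00685545 m².
Substituting r = 0.0195 m, L = 0.0842 m, θ = 51.7°: d²x/dθ² = -0.011082 m.
a = ω²·d²x/dθ² = (275.8)²·(-0.011082) = -843.13 m/s²;  |a| = 843.13 m/s².

843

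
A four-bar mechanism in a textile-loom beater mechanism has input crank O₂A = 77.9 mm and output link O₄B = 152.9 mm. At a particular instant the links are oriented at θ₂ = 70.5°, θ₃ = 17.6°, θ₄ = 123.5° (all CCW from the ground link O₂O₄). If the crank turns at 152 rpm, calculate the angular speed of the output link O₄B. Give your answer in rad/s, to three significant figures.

ω₂ = 15.92 rad/s (from 152 rpm).
Differentiating the loop-closure r₂e^{iθ₂}+r₃e^{iθ₃}=r₁+r₄e^{iθ₄} gives r₂ω₂e^{iθ₂}+r₃ω₃e^{iθ₃}=r₄ω₄e^{iθ₄}.
Eliminating the other unknown: ω₄ = r₂ω₂ sin(θ₂−θ₃) / [r₄ sin(θ₄−θ₃)].
Numerator sine = +0.79758; denominator sine = +0.96174.
Result = 0.0779·15.92·(+0.79758) / (0.1529·(+0.96174)) = +6.7254 rad/s; magnitude 6.7254 rad/s.

6.73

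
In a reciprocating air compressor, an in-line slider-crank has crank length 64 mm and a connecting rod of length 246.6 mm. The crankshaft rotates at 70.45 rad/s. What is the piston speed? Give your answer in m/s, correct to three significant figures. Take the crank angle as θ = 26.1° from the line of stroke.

2.45

ω = 70.45 rad/s
For an in-line slider-crank, x = r cosθ + √(L² − r² sin²θ), so v = −rω sinθ·[1 + r cosθ/√(L² − r² sin²θ)].
With r = 0.064 m, L = 0.2466 m, θ = 26.1°: √(L² − r² sin²θ) = 0.24499 m.
v = −0.064·70.45·0.43994·[1 + 0.064·0.89803/0.24499] = -2.4489 m/s.
|v| = 2.4489 m/s.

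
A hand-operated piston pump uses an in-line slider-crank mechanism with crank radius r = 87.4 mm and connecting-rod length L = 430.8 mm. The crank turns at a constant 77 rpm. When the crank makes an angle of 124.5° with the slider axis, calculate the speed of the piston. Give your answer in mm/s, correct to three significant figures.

ω = 2π·77/60 = 8.063 rad/s
For an in-line slider-crank, x = r cosθ + √(L² − r² sin²θ), so v = −rω sinθ·[1 + r cosθ/√(L² − r² sin²θ)].
With r = 0.0874 m, L = 0.4308 m, θ = 124.5°: √(L² − r² sin²θ) = 0.42474 m.
v = −0.0874·8.063·0.82413·[1 + 0.0874·-0.56641/0.42474] = -0.5131 m/s.
|v| = 0.5131 m/s = 513.1 mm/s.

513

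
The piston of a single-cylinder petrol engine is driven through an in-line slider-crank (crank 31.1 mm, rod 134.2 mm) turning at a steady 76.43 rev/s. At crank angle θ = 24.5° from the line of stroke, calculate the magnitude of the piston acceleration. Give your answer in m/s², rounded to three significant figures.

ω = 2π·76.4 = 480.2 rad/s
x(θ) = r cosθ + √(L² − r² sin²θ); with ω constant, a = ω²·d²x/dθ².
d²x/dθ² = −r cosθ − r²(cos2θ)/√u − r⁴ sin²2θ/(4u^{3/2}),  u = L² − r² sin²θ = 0.0178433 m².
Substituting r = 0.0311 m, L = 0.1342 m, θ = 24.5°: d²x/dθ² = -0.033106 m.
a = ω²·d²x/dθ² = (480.2)²·(-0.033106) = -7634.7 m/s²;  |a| = 7634.7 m/s².

7630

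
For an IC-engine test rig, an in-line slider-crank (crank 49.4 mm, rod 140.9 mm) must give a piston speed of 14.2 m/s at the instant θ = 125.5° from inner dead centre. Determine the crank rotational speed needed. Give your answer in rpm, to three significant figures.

For an in-line slider-crank, |v_piston| = rω|sinθ|·[1 + r cosθ/√(L² − r² sin²θ)].
With r = 0.0494 m, L = 0.1409 m, θ = 125.5°: the bracketed kinematic factor |dx/dθ| = 0.031674 m.
ω = v/|dx/dθ| = 14.2/0.031674 = 448.32 rad/s.
N = 60ω/(2π) = 4281.1 rpm.

4280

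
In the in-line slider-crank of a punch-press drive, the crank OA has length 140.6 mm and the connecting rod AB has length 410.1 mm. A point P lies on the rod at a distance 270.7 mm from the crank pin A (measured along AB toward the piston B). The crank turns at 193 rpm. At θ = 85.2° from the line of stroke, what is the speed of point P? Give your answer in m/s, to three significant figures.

2.89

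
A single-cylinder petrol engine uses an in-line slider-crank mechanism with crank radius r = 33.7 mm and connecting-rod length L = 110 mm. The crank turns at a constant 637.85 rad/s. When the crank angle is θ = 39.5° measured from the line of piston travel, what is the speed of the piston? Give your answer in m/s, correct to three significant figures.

17.0

ω = 637.9 rad/s
For an in-line slider-crank, x = r cosθ + √(L² − r² sin²θ), so v = −rω sinθ·[1 + r cosθ/√(L² − r² sin²θ)].
With r = 0.0337 m, L = 0.11 m, θ = 39.5°: √(L² − r² sin²θ) = 0.10789 m.
v = −0.0337·637.9·0.63608·[1 + 0.0337·0.77162/0.10789] = -16.968 m/s.
|v| = 16.968 m/s.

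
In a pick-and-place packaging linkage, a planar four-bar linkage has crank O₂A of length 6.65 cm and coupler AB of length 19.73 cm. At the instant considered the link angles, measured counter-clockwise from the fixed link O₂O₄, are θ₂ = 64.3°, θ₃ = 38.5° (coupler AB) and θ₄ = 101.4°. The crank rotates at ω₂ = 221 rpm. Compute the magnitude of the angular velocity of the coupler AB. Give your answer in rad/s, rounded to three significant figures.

ω₂ = 23.14 rad/s (from 221 rpm).
Differentiating the loop-closure r₂e^{iθ₂}+r₃e^{iθ₃}=r₁+r₄e^{iθ₄} gives r₂ω₂e^{iθ₂}+r₃ω₃e^{iθ₃}=r₄ω₄e^{iθ₄}.
Eliminating the other unknown: ω₃ = r₂ω₂ sin(θ₄−θ₂) / [r₃ sin(θ₃−θ₄)].
Numerator sine = +0.60321; denominator sine = -0.89021.
Result = 0.0665·23.14·(+0.60321) / (0.1973·(-0.89021)) = -5.2855 rad/s; magnitude 5.2855 rad/s.

5.29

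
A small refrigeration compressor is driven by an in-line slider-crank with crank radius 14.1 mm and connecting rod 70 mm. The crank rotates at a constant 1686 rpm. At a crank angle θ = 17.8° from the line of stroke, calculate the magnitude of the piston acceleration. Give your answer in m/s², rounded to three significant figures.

491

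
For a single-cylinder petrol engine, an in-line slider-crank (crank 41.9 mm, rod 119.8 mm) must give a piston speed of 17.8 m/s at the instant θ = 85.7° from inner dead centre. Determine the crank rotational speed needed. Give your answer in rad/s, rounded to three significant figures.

414

For an in-line slider-crank, |v_piston| = rω|sinθ|·[1 + r cosθ/√(L² − r² sin²θ)].
With r = 0.0419 m, L = 0.1198 m, θ = 85.7°: the bracketed kinematic factor |dx/dθ| = 0.042951 m.
ω = v/|dx/dθ| = 17.8/0.042951 = 414.42 rad/s.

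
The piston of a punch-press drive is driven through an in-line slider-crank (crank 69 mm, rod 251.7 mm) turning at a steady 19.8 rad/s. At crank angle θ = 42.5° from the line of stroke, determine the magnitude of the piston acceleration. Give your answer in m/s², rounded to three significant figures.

20.7

ω = 19.8 rad/s
x(θ) = r cosθ + √(L² − r² sin²θ); with ω constant, a = ω²·d²x/dθ².
d²x/dθ² = −r cosθ − r²(cos2θ)/√u − r⁴ sin²2θ/(4u^{3/2}),  u = L² − r² sin²θ = 0.0611799 m².
Substituting r = 0.069 m, L = 0.2517 m, θ = 42.5°: d²x/dθ² = -0.052921 m.
a = ω²·d²x/dθ² = (19.8)²·(-0.052921) = -20.747 m/s²;  |a| = 20.747 m/s².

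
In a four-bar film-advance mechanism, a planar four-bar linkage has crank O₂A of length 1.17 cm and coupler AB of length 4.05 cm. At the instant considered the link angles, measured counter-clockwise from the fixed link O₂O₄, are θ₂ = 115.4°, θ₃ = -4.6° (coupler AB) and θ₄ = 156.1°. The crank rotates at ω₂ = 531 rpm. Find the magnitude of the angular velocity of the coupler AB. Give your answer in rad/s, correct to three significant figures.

31.7

ω₂ = 55.61 rad/s (from 531 rpm).
Differentiating the loop-closure r₂e^{iθ₂}+r₃e^{iθ₃}=r₁+r₄e^{iθ₄} gives r₂ω₂e^{iθ₂}+r₃ω₃e^{iθ₃}=r₄ω₄e^{iθ₄}.
Eliminating the other unknown: ω₃ = r₂ω₂ sin(θ₄−θ₂) / [r₃ sin(θ₃−θ₄)].
Numerator sine = +0.65210; denominator sine = -0.33051.
Result = 0.0117·55.61·(+0.65210) / (0.0405·(-0.33051)) = -31.694 rad/s; magnitude 31.694 rad/s.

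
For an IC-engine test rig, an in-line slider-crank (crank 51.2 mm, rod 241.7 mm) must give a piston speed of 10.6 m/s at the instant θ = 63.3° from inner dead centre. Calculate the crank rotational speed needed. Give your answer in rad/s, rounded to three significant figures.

211

For an in-line slider-crank, |v_piston| = rω|sinθ|·[1 + r cosθ/√(L² − r² sin²θ)].
With r = 0.0512 m, L = 0.2417 m, θ = 63.3°: the bracketed kinematic factor |dx/dθ| = 0.050174 m.
ω = v/|dx/dθ| = 10.6/0.050174 = 211.26 rad/s.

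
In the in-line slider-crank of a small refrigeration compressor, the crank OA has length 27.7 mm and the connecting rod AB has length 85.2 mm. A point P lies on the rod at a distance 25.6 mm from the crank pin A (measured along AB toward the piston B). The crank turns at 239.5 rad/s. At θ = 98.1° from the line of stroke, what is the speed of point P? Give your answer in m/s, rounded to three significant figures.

ω = 239.5 rad/s.  Crank-pin speed |V_A| = rω = 6.6341 m/s, perpendicular to OA.
Rod angle: sinφ = −(r/L) sinθ ⇒ φ = -18.776°; ω_rod = −rω cosθ/√(L²−r²sin²θ) = +11.588 rad/s.
V_P = V_A + ω_rod × AP, with AP = 0.0256 m along the rod.
Components: V_Px = −rω sinθ − a·ω_rod·sinφ = -6.4725 m/s;  V_Py = rω cosθ + a·ω_rod·cosφ = -0.65389 m/s.
|V_P| = √(V_Px² + V_Py²) = 6.5054 m/s.

6.51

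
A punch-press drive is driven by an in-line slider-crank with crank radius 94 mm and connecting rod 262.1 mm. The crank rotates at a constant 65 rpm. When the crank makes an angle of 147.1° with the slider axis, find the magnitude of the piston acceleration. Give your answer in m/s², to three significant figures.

ω = 2π·65/60 = 6.807 rad/s
x(θ) = r cosθ + √(L² − r² sin²θ); with ω constant, a = ω²·d²x/dθ².
d²x/dθ² = −r cosθ − r²(cos2θ)/√u − r⁴ sin²2θ/(4u^{3/2}),  u = L² − r² sin²θ = 0.0660894 m².
Substituting r = 0.094 m, L = 0.2621 m, θ = 147.1°: d²x/dθ² = +0.063879 m.
a = ω²·d²x/dθ² = (6.807)²·(+0.063879) = +2.9597 m/s²;  |a| = 2.9597 m/s².

2.96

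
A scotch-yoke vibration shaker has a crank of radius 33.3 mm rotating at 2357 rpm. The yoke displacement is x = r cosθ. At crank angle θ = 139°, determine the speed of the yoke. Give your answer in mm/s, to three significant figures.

ω = 246.8 rad/s (from 2357 rpm).
x = r cosθ ⇒ ẋ = −rω sinθ.
|v| = rω|sinθ| = 0.0333·246.8·|sin 139°| = 5.3923 m/s = 5392.3 mm/s.

5390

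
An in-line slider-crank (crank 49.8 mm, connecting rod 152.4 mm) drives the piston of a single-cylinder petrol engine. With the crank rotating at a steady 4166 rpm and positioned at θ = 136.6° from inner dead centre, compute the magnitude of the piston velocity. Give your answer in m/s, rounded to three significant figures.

11.3

ω = 2π·4166/60 = 436.3 rad/s
For an in-line slider-crank, x = r cosθ + √(L² − r² sin²θ), so v = −rω sinθ·[1 + r cosθ/√(L² − r² sin²θ)].
With r = 0.0498 m, L = 0.1524 m, θ = 136.6°: √(L² − r² sin²θ) = 0.14851 m.
v = −0.0498·436.3·0.68709·[1 + 0.0498·-0.72657/0.14851] = -11.291 m/s.
|v| = 11.291 m/s.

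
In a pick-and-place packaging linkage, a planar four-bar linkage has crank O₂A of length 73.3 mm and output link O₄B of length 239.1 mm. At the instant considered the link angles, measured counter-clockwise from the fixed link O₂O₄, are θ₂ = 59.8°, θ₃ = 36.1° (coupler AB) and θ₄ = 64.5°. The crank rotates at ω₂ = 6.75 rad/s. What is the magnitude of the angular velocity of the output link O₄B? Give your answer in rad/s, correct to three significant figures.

ω₂ = 6.75 rad/s
Differentiating the loop-closure r₂e^{iθ₂}+r₃e^{iθ₃}=r₁+r₄e^{iθ₄} gives r₂ω₂e^{iθ₂}+r₃ω₃e^{iθ₃}=r₄ω₄e^{iθ₄}.
Eliminating the other unknown: ω₄ = r₂ω₂ sin(θ₂−θ₃) / [r₄ sin(θ₄−θ₃)].
Numerator sine = +0.40195; denominator sine = +0.47562.
Result = 0.0733·6.75·(+0.40195) / (0.2391·(+0.47562)) = +1.7488 rad/s; magnitude 1.7488 rad/s.

1.75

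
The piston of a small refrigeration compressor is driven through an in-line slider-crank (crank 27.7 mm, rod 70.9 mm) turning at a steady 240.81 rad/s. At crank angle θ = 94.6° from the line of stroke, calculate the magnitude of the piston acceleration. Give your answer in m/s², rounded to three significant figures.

801

ω = 240.8 rad/s
x(θ) = r cosθ + √(L² − r² sin²θ); with ω constant, a = ω²·d²x/dθ².
d²x/dθ² = −r cosθ − r²(cos2θ)/√u − r⁴ sin²2θ/(4u^{3/2}),  u = L² − r² sin²θ = 0.00426446 m².
Substituting r = 0.0277 m, L = 0.0709 m, θ = 94.6°: d²x/dθ² = +0.013807 m.
a = ω²·d²x/dθ² = (240.8)²·(+0.013807) = +800.64 m/s²;  |a| = 800.64 m/s².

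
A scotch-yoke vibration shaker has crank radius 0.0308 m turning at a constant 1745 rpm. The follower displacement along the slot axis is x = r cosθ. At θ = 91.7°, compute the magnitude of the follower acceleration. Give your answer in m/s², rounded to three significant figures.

ω = 182.7 rad/s (from 1745 rpm).
x = r cosθ ⇒ ẍ = −rω² cosθ (ω constant).
|a| = rω²|cosθ| = 0.0308·(182.7)²·|cos 91.7°| = 30.511 m/s².

30.5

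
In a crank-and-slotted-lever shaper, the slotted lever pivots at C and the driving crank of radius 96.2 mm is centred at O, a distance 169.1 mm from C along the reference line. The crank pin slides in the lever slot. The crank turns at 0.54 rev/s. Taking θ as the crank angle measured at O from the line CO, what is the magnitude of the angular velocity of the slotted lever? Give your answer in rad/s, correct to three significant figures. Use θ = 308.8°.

1.13

ω = 3.393 rad/s (from 0.54 rev/s).
Crank pin A relative to C: A = (d + r cosθ, r sinθ); lever angle φ = atan2(r sinθ, d + r cosθ).
Differentiating tanφ: φ̇ = rω(d cosθ + r)/(d² + r² + 2dr cosθ).
d² + r² + 2dr cosθ = |CA|² = 0.0582357 m²;  d cosθ + r = +0.20216 m.
|ω_lever| = |0.0962·3.393·+0.20216| / 0.0582357 = 1.1331 rad/s.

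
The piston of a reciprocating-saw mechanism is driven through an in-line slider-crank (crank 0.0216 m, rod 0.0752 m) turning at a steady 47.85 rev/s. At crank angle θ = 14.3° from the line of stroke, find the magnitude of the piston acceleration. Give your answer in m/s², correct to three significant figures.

ω = 2π·47.9 = 300.7 rad/s
x(θ) = r cosθ + √(L² − r² sin²θ); with ω constant, a = ω²·d²x/dθ².
d²x/dθ² = −r cosθ − r²(cos2θ)/√u − r⁴ sin²2θ/(4u^{3/2}),  u = L² − r² sin²θ = 0.00562658 m².
Substituting r = 0.0216 m, L = 0.0752 m, θ = 14.3°: d²x/dθ² = -0.026421 m.
a = ω²·d²x/dθ² = (300.7)²·(-0.026421) = -2388.2 m/s²;  |a| = 2388.2 m/s².

2390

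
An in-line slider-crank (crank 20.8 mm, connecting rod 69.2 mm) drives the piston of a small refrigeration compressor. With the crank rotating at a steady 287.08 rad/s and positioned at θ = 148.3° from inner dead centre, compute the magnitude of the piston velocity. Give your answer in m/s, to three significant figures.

2.33

ω = 287.1 rad/s
For an in-line slider-crank, x = r cosθ + √(L² − r² sin²θ), so v = −rω sinθ·[1 + r cosθ/√(L² − r² sin²θ)].
With r = 0.0208 m, L = 0.0692 m, θ = 148.3°: √(L² − r² sin²θ) = 0.068331 m.
v = −0.0208·287.1·0.52547·[1 + 0.0208·-0.85081/0.068331] = -2.3251 m/s.
|v| = 2.3251 m/s.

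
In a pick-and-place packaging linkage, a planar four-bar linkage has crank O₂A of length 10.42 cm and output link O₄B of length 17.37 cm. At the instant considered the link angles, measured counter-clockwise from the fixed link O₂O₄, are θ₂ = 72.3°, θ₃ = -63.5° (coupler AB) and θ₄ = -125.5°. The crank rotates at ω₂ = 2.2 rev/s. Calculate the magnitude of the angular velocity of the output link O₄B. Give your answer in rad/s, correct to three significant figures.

ω₂ = 13.82 rad/s (from 2.2 rev/s).
Differentiating the loop-closure r₂e^{iθ₂}+r₃e^{iθ₃}=r₁+r₄e^{iθ₄} gives r₂ω₂e^{iθ₂}+r₃ω₃e^{iθ₃}=r₄ω₄e^{iθ₄}.
Eliminating the other unknown: ω₄ = r₂ω₂ sin(θ₂−θ₃) / [r₄ sin(θ₄−θ₃)].
Numerator sine = +0.69717; denominator sine = -0.88295.
Result = 0.1042·13.82·(+0.69717) / (0.1737·(-0.88295)) = -6.5474 rad/s; magnitude 6.5474 rad/s.

6.55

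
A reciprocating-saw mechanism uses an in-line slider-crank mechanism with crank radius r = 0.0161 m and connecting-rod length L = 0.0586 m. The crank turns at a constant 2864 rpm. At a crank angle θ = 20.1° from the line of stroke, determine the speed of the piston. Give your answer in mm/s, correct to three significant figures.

2090

ω = 2π·2864/60 = 299.9 rad/s
For an in-line slider-crank, x = r cosθ + √(L² − r² sin²θ), so v = −rω sinθ·[1 + r cosθ/√(L² − r² sin²θ)].
With r = 0.0161 m, L = 0.0586 m, θ = 20.1°: √(L² − r² sin²θ) = 0.058338 m.
v = −0.0161·299.9·0.34366·[1 + 0.0161·0.93909/0.058338] = -2.0895 m/s.
|v| = 2.0895 m/s = 2089.5 mm/s.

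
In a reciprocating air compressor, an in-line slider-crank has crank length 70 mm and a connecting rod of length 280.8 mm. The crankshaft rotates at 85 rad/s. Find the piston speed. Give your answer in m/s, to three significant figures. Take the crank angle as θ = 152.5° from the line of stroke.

ω = 85 rad/s
For an in-line slider-crank, x = r cosθ + √(L² − r² sin²θ), so v = −rω sinθ·[1 + r cosθ/√(L² − r² sin²θ)].
With r = 0.07 m, L = 0.2808 m, θ = 152.5°: √(L² − r² sin²θ) = 0.27893 m.
v = −0.07·85·0.46175·[1 + 0.07·-0.88701/0.27893] = -2.1358 m/s.
|v| = 2.1358 m/s.

2.14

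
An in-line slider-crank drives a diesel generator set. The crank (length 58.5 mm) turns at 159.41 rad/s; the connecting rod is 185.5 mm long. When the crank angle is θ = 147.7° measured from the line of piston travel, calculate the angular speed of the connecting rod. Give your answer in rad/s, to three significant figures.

ω = 159.4 rad/s
The rod makes angle φ with the slider axis where L sinφ = r sinθ; differentiating, L cosφ·φ̇ = r ω cosθ.
L cosφ = √(L² − r² sin²θ) = 0.18285 m.
|ω_rod| = r ω |cosθ| / √(L² − r² sin²θ) = 0.0585·159.4·0.84526/0.18285 = 43.11 rad/s.

43.1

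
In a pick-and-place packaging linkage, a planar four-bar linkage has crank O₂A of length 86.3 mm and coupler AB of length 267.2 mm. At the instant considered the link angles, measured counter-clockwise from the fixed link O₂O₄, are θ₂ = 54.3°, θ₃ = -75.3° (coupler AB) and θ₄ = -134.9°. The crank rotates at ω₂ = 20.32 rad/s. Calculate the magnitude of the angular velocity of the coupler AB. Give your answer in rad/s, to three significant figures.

1.22

ω₂ = 20.32 rad/s
Differentiating the loop-closure r₂e^{iθ₂}+r₃e^{iθ₃}=r₁+r₄e^{iθ₄} gives r₂ω₂e^{iθ₂}+r₃ω₃e^{iθ₃}=r₄ω₄e^{iθ₄}.
Eliminating the other unknown: ω₃ = r₂ω₂ sin(θ₄−θ₂) / [r₃ sin(θ₃−θ₄)].
Numerator sine = +0.15988; denominator sine = +0.86251.
Result = 0.0863·20.32·(+0.15988) / (0.2672·(+0.86251)) = +1.2165 rad/s; magnitude 1.2165 rad/s.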